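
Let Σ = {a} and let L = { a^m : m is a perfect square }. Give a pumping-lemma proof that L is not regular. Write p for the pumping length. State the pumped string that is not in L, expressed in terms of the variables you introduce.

Toward a contradiction, assume L is regular with pumping length p.
Take w = a^{p²} ∈ L with |w| = p² ≥ p.
Write w = xyz as guaranteed by the lemma, with |xy| ≤ p and y is nonempty.
Then y = a^k for some k with 1 ≤ k ≤ p.
Pump with i = 2: xy^2z = a^{p²+k}. Since 1 ≤ k ≤ p, p² < p²+k ≤ p²+p < (p+1)², so p²+k lies strictly between consecutive squares and is not a perfect square. So xy^2z ∉ L.
This contradicts the pumping lemma, so L is not regular.

a^{p²+k}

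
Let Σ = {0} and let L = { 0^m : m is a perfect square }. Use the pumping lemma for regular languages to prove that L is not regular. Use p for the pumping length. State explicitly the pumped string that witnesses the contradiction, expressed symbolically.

Toward a contradiction, assume L is regular with pumping length p.
Take w = 0^{p²} ∈ L with |w| = p² ≥ p.
By the pumping lemma, w = xyz with |xy| ≤ p and |y| ≥ 1.
Then y = 0^k for some k with 1 ≤ k ≤ p.
Pump with i = 2: xy^2z = 0^{p²+k}. Since 1 ≤ k ≤ p, p² < p²+k ≤ p²+p < (p+1)², so p²+k lies strictly between consecutive squares and is not a perfect square. So xy^2z ∉ L.
Contradiction. Therefore L is not regular.

0^{p²+k}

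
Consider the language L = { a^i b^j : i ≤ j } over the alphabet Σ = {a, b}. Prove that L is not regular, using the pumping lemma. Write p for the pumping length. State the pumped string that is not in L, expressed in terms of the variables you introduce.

Toward a contradiction, assume L is regular with pumping length p.
Choose w = a^p b^p ∈ L, with |w| = 2p ≥ p.
By the pumping lemma, w = xyz with |xy| ≤ p and |y| ≥ 1.
Because |xy| ≤ p and w begins with p copies of a, we have y = a^k with 1 ≤ k ≤ p.
Consider xy^2z = a^{p+k} b^p. Since k ≥ 1, the a-count p+k exceeds the b-count p, so i ≤ j fails; thus xy^2z ∉ L.
This is a contradiction; hence L is not regular.

a^{p+k} b^p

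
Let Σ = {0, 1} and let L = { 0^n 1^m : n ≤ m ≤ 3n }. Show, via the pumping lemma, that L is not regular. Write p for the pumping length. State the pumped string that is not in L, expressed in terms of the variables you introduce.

Assume L is regular; let p be its pumping constant.
Take w = 0^p 1^p ∈ L (since p ≤ p ≤ 3p), with |w| = 2p ≥ p.
The pumping lemma gives a decomposition w = xyz where |xy| ≤ p and |y| > 0.
Since the first p symbols of w are all 0's and |xy| ≤ p, y lies entirely in the leading 0-block: y = 0^k for some k with 1 ≤ k ≤ p.
Pump with i = 2: xy^2z = 0^{p+k} 1^p. Now n = p+k > p = m, so the condition n ≤ m fails. Thus xy^2z ∉ L.
This is a contradiction; hence L is not regular.

0^{p+k} 1^p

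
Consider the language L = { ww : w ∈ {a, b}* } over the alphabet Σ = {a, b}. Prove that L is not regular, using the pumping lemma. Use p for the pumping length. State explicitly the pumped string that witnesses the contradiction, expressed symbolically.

a^{p+k} b^p a^p b^p

Suppose for contradiction that L is regular, and let p be the pumping length.
Take w = a^p b^p a^p b^p = uu where u = a^pb^p; then w ∈ L and |w| = 4p ≥ p.
Write w = xyz as guaranteed by the lemma, with |xy| ≤ p and |y| ≥ 1.
The first p characters of w are a's, so xy (and hence y) consists only of a's. Write y = a^k, 1 ≤ k ≤ p.
Pump with i = 2: xy^2z = a^{p+k} b^p a^p b^p, of length 4p+k. Suppose this equals vv. The string starts with a and ends with b, so v does too; thus the boundary between the two copies of v is a b→a transition. There is exactly one such transition, at position 2p+k, so |v| = 2p+k and |vv| = 4p+2k ≠ 4p+k since k ≥ 1. So xy^2z ∉ L.
This is a contradiction; hence L is not regular.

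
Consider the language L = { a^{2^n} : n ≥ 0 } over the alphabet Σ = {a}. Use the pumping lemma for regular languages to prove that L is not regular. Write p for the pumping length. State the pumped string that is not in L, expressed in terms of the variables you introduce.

Assume L is regular; let p be its pumping constant.
Take w = a^{2^p} ∈ L with |w| = 2^p ≥ p.
Write w = xyz as guaranteed by the lemma, with |xy| ≤ p and y is nonempty.
Then y = a^k for some k with 1 ≤ k ≤ p.
Pump with i = 2: xy^2z = a^{2^p+k}. Since 1 ≤ k ≤ p < 2^p, we have 2^p < 2^p+k < 2^{p+1}, so 2^p+k is not a power of 2. So xy^2z ∉ L.
This is a contradiction; hence L is not regular.

a^{2^p+k}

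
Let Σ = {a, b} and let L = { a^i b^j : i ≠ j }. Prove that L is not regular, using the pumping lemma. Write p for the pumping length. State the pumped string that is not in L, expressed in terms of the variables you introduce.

a^{p+p!} b^{p+p!}

Assume L is regular; let p be its pumping constant.
Choose w = a^p b^{p+p!}. Since p ≠ p+p!, w ∈ L; and |w| ≥ p.
By the pumping lemma, w = xyz with |xy| ≤ p and |y| ≥ 1.
Because |xy| ≤ p and w begins with p copies of a, we have y = a^k with 1 ≤ k ≤ p.
Since 1 ≤ k ≤ p, k divides p!; set t = 1 + p!/k. Then xy^t z has p + (p!/k)·k = p + p! copies of a. Now the a-count equals the b-count, so i ≠ j fails. So xy^t z = a^{p+p!} b^{p+p!} ∉ L.
Contradiction. Therefore L is not regular.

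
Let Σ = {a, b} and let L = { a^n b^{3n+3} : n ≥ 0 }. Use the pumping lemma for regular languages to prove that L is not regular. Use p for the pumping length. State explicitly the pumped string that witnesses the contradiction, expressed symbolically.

Suppose for contradiction that L is regular, and let p be the pumping length.
Take w = a^p b^{3p+3}. Then w ∈ L and |w| = 4p+3 ≥ p.
By the pumping lemma, w = xyz with |xy| ≤ p and |y| ≥ 1.
The first p characters of w are a's, so xy (and hence y) consists only of a's. Write y = a^k, 1 ≤ k ≤ p.
Pump with i = 2: xy^2z = a^{p+k} b^{3p+3}. For this to lie in L we would need 3p+3 = 3(p+k)+3, which forces k = 0. But k ≥ 1, so xy^2z ∉ L.
Contradiction. Therefore L is not regular.

a^{p+k} b^{3p+3}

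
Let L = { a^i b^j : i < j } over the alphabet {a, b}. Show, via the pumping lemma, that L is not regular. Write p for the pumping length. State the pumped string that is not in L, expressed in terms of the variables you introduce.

Toward a contradiction, assume L is regular with pumping length p.
Choose w = a^p b^{p+1} ∈ L, with |w| = 2p+1 ≥ p.
By the pumping lemma, w = xyz with |xy| ≤ p and y is nonempty.
Because |xy| ≤ p and w begins with p copies of a, we have y = a^k with 1 ≤ k ≤ p.
Consider xy^2z = a^{p+k} b^{p+1}. Since k ≥ 1, the a-count p+k is at least p+1, so i < j fails; thus xy^2z ∉ L.
This contradicts the pumping lemma, so L is not regular.

a^{p+k} b^{p+1}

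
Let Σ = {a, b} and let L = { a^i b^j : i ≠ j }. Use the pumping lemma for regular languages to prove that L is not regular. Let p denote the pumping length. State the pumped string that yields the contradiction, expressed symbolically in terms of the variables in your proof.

a^{p+p!} b^{p+p!}

Suppose for contradiction that L is regular, and let p be the pumping length.
Choose w = a^p b^{p+p!}. Since p ≠ p+p!, w ∈ L; and |w| ≥ p.
By the pumping lemma, w = xyz with |xy| ≤ p and y is nonempty.
The first p characters of w are a's, so xy (and hence y) consists only of a's. Write y = a^k, 1 ≤ k ≤ p.
Since 1 ≤ k ≤ p, k divides p!; set t = 1 + p!/k. Then xy^t z has p + (p!/k)·k = p + p! copies of a. Now the a-count equals the b-count, so i ≠ j fails. So xy^t z = a^{p+p!} b^{p+p!} ∉ L.
This is a contradiction; hence L is not regular.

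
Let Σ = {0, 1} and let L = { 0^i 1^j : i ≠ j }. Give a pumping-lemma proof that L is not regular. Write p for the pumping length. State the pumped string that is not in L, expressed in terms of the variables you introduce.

0^{p+p!} 1^{p+p!}

Toward a contradiction, assume L is regular with pumping length p.
Choose w = 0^p 1^{p+p!}. Since p ≠ p+p!, w ∈ L; and |w| ≥ p.
Write w = xyz as guaranteed by the lemma, with |xy| ≤ p and |y| > 0.
The first p characters of w are 0's, so xy (and hence y) consists only of 0's. Write y = 0^k, 1 ≤ k ≤ p.
Since 1 ≤ k ≤ p, k divides p!; set t = 1 + p!/k. Then xy^t z has p + (p!/k)·k = p + p! copies of 0. Now the 0-count equals the 1-count, so i ≠ j fails. So xy^t z = 0^{p+p!} 1^{p+p!} ∉ L.
This is a contradiction; hence L is not regular.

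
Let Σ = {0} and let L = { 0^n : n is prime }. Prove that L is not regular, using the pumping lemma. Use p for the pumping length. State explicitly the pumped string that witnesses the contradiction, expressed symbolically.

Assume L is regular; let p be its pumping constant.
Let q be a prime with q ≥ p+2 (infinitely many primes exist), and take w = 0^q ∈ L with |w| = q ≥ p.
The pumping lemma gives a decomposition w = xyz where |xy| ≤ p and |y| > 0.
Then y = 0^k for some k with 1 ≤ k ≤ p.
Since 1 ≤ k ≤ p, |xz| = q-k. Pump with i = q+1: |xy^{q+1}z| = (q-k)+(q+1)k = q+qk = q(1+k), which is composite (both factors ≥ 2). So xy^{q+1}z = 0^{q(1+k)} ∉ L.
This contradicts the pumping lemma, so L is not regular.

0^{q(1+k)}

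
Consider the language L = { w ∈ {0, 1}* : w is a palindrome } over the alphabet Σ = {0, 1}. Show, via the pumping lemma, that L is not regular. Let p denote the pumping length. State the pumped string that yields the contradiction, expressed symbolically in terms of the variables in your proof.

0^{p+k} 1 0^p

Assume L is regular; let p be its pumping constant.
Take w = 0^p 1 0^p, a palindrome of length 2p+1 ≥ p.
Write w = xyz as guaranteed by the lemma, with |xy| ≤ p and |y| ≥ 1.
Since the first p symbols of w are all 0's and |xy| ≤ p, y lies entirely in the leading 0-block: y = 0^k for some k with 1 ≤ k ≤ p.
Pump with i = 2: xy^2z = 0^{p+k} 1 0^p. Its reverse is 0^p 1 0^{p+k}, which differs from xy^2z since k ≥ 1. So xy^2z is not a palindrome and xy^2z ∉ L.
Contradiction. Therefore L is not regular.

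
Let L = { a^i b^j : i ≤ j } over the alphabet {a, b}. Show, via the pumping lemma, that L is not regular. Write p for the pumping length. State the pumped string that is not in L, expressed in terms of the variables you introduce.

Suppose for contradiction that L is regular, and let p be the pumping length.
Choose w = a^p b^p ∈ L, with |w| = 2p ≥ p.
The pumping lemma gives a decomposition w = xyz where |xy| ≤ p and y is nonempty.
Because |xy| ≤ p and w begins with p copies of a, we have y = a^k with 1 ≤ k ≤ p.
Consider xy^2z = a^{p+k} b^p. Since k ≥ 1, the a-count p+k exceeds the b-count p, so i ≤ j fails; thus xy^2z ∉ L.
Contradiction. Therefore L is not regular.

a^{p+k} b^p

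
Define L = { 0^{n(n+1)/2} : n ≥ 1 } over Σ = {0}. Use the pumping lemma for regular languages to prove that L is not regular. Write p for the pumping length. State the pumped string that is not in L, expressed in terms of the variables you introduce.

0^{p(p+1)/2+k}

Assume L is regular. Let p be the pumping length given by the pumping lemma.
Take w = 0^{p(p+1)/2} ∈ L with |w| = p(p+1)/2 ≥ p.
By the pumping lemma, w = xyz with |xy| ≤ p and |y| ≥ 1.
Then y = 0^k for some k with 1 ≤ k ≤ p.
Pump with i = 2: xy^2z = 0^{p(p+1)/2+k}. Since 1 ≤ k ≤ p, p(p+1)/2 < p(p+1)/2+k ≤ p(p+1)/2+p < (p+1)(p+2)/2, so p(p+1)/2+k is strictly between consecutive triangular numbers. So xy^2z ∉ L.
This contradicts the pumping lemma, so L is not regular.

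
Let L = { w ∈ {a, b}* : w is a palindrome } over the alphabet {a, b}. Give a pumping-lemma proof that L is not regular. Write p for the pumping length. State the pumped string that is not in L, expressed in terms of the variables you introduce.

a^{p+k} b a^p

Assume L is regular; let p be its pumping constant.
Take w = a^p b a^p, a palindrome of length 2p+1 ≥ p.
The pumping lemma gives a decomposition w = xyz where |xy| ≤ p and y is nonempty.
Since the first p symbols of w are all a's and |xy| ≤ p, y lies entirely in the leading a-block: y = a^k for some k with 1 ≤ k ≤ p.
Pump with i = 2: xy^2z = a^{p+k} b a^p. Its reverse is a^p b a^{p+k}, which differs from xy^2z since k ≥ 1. So xy^2z is not a palindrome and xy^2z ∉ L.
Contradiction. Therefore L is not regular.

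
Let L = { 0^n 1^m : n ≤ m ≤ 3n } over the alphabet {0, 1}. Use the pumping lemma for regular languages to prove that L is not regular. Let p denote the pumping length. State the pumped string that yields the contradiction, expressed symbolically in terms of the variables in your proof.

Toward a contradiction, assume L is regular with pumping length p.
Take w = 0^p 1^p ∈ L (since p ≤ p ≤ 3p), with |w| = 2p ≥ p.
The pumping lemma gives a decomposition w = xyz where |xy| ≤ p and |y| > 0.
Because |xy| ≤ p and w begins with p copies of 0, we have y = 0^k with 1 ≤ k ≤ p.
Pump with i = 2: xy^2z = 0^{p+k} 1^p. Now n = p+k > p = m, so the condition n ≤ m fails. Thus xy^2z ∉ L.
This contradicts the pumping lemma, so L is not regular.

0^{p+k} 1^p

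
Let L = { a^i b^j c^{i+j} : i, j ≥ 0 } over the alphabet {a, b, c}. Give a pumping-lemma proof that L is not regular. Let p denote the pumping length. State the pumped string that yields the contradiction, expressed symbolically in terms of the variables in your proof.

a^{p+k} b^p c^{2p}

Assume L is regular. Let p be the pumping length given by the pumping lemma.
Take w = a^p b^p c^{2p} ∈ L (with i=j=p, i+j=2p), |w| = 4p ≥ p.
By the pumping lemma, w = xyz with |xy| ≤ p and |y| ≥ 1.
The first p characters of w are a's, so xy (and hence y) consists only of a's. Write y = a^k, 1 ≤ k ≤ p.
Consider xy^2z = a^{p+k} b^p c^{2p}. Now the a- and b-counts sum to 2p+k, but the c-count is 2p ≠ 2p+k. So xy^2z ∉ L.
Contradiction. Therefore L is not regular.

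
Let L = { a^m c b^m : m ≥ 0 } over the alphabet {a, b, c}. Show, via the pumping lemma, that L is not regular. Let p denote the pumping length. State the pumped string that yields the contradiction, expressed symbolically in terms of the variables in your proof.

Suppose for contradiction that L is regular, and let p be the pumping length.
Take w = a^p c b^p ∈ L with |w| = 2p+1 ≥ p.
By the pumping lemma, w = xyz with |xy| ≤ p and |y| > 0.
Because |xy| ≤ p and w begins with p copies of a, we have y = a^k with 1 ≤ k ≤ p.
Pump with i = 2: xy^2z = a^{p+k} c b^p, which would require p+k = p. But k ≥ 1, so xy^2z ∉ L.
Contradiction. Therefore L is not regular.

a^{p+k} c b^p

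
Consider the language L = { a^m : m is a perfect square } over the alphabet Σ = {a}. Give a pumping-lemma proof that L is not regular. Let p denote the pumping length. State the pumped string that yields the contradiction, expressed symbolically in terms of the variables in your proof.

Assume L is regular. Let p be the pumping length given by the pumping lemma.
Take w = a^{p²} ∈ L with |w| = p² ≥ p.
The pumping lemma gives a decomposition w = xyz where |xy| ≤ p and |y| > 0.
Then y = a^k for some k with 1 ≤ k ≤ p.
Pump with i = 2: xy^2z = a^{p²+k}. Since 1 ≤ k ≤ p, p² < p²+k ≤ p²+p < (p+1)², so p²+k lies strictly between consecutive squares and is not a perfect square. So xy^2z ∉ L.
This contradicts the pumping lemma, so L is not regular.

a^{p²+k}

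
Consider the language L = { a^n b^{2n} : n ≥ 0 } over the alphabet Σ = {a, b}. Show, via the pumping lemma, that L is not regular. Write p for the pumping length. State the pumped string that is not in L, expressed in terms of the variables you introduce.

Assume L is regular; let p be its pumping constant.
Take w = a^p b^{2p}. Then w ∈ L and |w| = 3p ≥ p.
Write w = xyz as guaranteed by the lemma, with |xy| ≤ p and |y| > 0.
Because |xy| ≤ p and w begins with p copies of a, we have y = a^k with 1 ≤ k ≤ p.
Pump with i = 2: xy^2z = a^{p+k} b^{2p}. For this to lie in L we would need 2p = 2(p+k), which forces k = 0. But k ≥ 1, so xy^2z ∉ L.
This contradicts the pumping lemma, so L is not regular.

a^{p+k} b^{2p}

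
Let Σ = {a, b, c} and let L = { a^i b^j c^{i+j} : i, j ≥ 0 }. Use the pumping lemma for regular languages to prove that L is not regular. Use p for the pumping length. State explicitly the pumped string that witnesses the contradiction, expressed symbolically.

Suppose for contradiction that L is regular, and let p be the pumping length.
Take w = a^p b^p c^{2p} ∈ L (with i=j=p, i+j=2p), |w| = 4p ≥ p.
By the pumping lemma, w = xyz with |xy| ≤ p and |y| > 0.
The first p characters of w are a's, so xy (and hence y) consists only of a's. Write y = a^k, 1 ≤ k ≤ p.
Consider xy^2z = a^{p+k} b^p c^{2p}. Now the a- and b-counts sum to 2p+k, but the c-count is 2p ≠ 2p+k. So xy^2z ∉ L.
This contradicts the pumping lemma, so L is not regular.

a^{p+k} b^p c^{2p}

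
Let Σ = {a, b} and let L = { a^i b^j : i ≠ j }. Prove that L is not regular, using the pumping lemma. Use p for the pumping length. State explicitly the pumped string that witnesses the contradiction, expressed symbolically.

Assume L is regular. Let p be the pumping length given by the pumping lemma.
Choose w = a^p b^{p+p!}. Since p ≠ p+p!, w ∈ L; and |w| ≥ p.
The pumping lemma gives a decomposition w = xyz where |xy| ≤ p and |y| ≥ 1.
Since the first p symbols of w are all a's and |xy| ≤ p, y lies entirely in the leading a-block: y = a^k for some k with 1 ≤ k ≤ p.
Since 1 ≤ k ≤ p, k divides p!; set t = 1 + p!/k. Then xy^t z has p + (p!/k)·k = p + p! copies of a. Now the a-count equals the b-count, so i ≠ j fails. So xy^t z = a^{p+p!} b^{p+p!} ∉ L.
This is a contradiction; hence L is not regular.

a^{p+p!} b^{p+p!}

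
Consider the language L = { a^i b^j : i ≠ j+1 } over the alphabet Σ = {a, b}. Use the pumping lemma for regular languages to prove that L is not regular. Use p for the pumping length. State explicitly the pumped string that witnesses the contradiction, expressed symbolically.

a^{p+p!} b^{p+p!-1}

Assume L is regular; let p be its pumping constant.
Choose w = a^p b^{p+p!-1}. Since p ≠ (p+p!-1)+1 = p+p!, w ∈ L; and |w| ≥ p.
The pumping lemma gives a decomposition w = xyz where |xy| ≤ p and y is nonempty.
The first p characters of w are a's, so xy (and hence y) consists only of a's. Write y = a^k, 1 ≤ k ≤ p.
Since 1 ≤ k ≤ p, k divides p!; set t = 1 + p!/k. Then xy^t z has p + (p!/k)·k = p + p! copies of a. Now the a-count is p+p! and (b-count)+1 = (p+p!-1)+1 = p+p!, so i ≠ j+1 fails. So xy^t z = a^{p+p!} b^{p+p!-1} ∉ L.
This is a contradiction; hence L is not regular.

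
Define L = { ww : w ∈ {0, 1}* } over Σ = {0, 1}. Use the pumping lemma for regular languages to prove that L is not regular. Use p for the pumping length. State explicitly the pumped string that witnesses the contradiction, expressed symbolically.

0^{p+k} 1^p 0^p 1^p

Toward a contradiction, assume L is regular with pumping length p.
Take w = 0^p 1^p 0^p 1^p = uu where u = 0^p1^p; then w ∈ L and |w| = 4p ≥ p.
The pumping lemma gives a decomposition w = xyz where |xy| ≤ p and |y| > 0.
Since the first p symbols of w are all 0's and |xy| ≤ p, y lies entirely in the leading 0-block: y = 0^k for some k with 1 ≤ k ≤ p.
Pump with i = 2: xy^2z = 0^{p+k} 1^p 0^p 1^p, of length 4p+k. Suppose this equals vv. The string starts with 0 and ends with 1, so v does too; thus the boundary between the two copies of v is a 1→0 transition. There is exactly one such transition, at position 2p+k, so |v| = 2p+k and |vv| = 4p+2k ≠ 4p+k since k ≥ 1. So xy^2z ∉ L.
Contradiction. Therefore L is not regular.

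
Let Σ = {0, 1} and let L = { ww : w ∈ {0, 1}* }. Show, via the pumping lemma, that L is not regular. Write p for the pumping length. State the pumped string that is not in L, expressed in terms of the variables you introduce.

Assume L is regular; let p be its pumping constant.
Take w = 0^p 1^p 0^p 1^p = uu where u = 0^p1^p; then w ∈ L and |w| = 4p ≥ p.
Write w = xyz as guaranteed by the lemma, with |xy| ≤ p and |y| ≥ 1.
Because |xy| ≤ p and w begins with p copies of 0, we have y = 0^k with 1 ≤ k ≤ p.
Pump with i = 2: xy^2z = 0^{p+k} 1^p 0^p 1^p, of length 4p+k. Suppose this equals vv. The string starts with 0 and ends with 1, so v does too; thus the boundary between the two copies of v is a 1→0 transition. There is exactly one such transition, at position 2p+k, so |v| = 2p+k and |vv| = 4p+2k ≠ 4p+k since k ≥ 1. So xy^2z ∉ L.
This contradicts the pumping lemma, so L is not regular.

0^{p+k} 1^p 0^p 1^p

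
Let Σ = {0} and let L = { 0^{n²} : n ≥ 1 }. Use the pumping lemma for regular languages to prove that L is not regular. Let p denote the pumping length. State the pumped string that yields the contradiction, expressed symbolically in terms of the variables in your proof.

Assume L is regular; let p be its pumping constant.
Take w = 0^{p²} ∈ L with |w| = p² ≥ p.
Write w = xyz as guaranteed by the lemma, with |xy| ≤ p and |y| > 0.
Then y = 0^k for some k with 1 ≤ k ≤ p.
Pump with i = 2: xy^2z = 0^{p²+k}. Since 1 ≤ k ≤ p, p² < p²+k ≤ p²+p < (p+1)², so p²+k lies strictly between consecutive squares and is not a perfect square. So xy^2z ∉ L.
Contradiction. Therefore L is not regular.

0^{p²+k}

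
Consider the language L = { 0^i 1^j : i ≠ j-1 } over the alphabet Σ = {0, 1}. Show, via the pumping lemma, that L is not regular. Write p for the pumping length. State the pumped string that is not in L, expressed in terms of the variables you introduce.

Assume L is regular. Let p be the pumping length given by the pumping lemma.
Choose w = 0^p 1^{p+p!+1}. Since p ≠ (p+p!+1)-1 = p+p!, w ∈ L; and |w| ≥ p.
The pumping lemma gives a decomposition w = xyz where |xy| ≤ p and |y| ≥ 1.
The first p characters of w are 0's, so xy (and hence y) consists only of 0's. Write y = 0^k, 1 ≤ k ≤ p.
Since 1 ≤ k ≤ p, k divides p!; set t = 1 + p!/k. Then xy^t z has p + (p!/k)·k = p + p! copies of 0. Now the 0-count is p+p! and (1-count)-1 = (p+p!+1)-1 = p+p!, so i ≠ j-1 fails. So xy^t z = 0^{p+p!} 1^{p+p!+1} ∉ L.
This is a contradiction; hence L is not regular.

0^{p+p!} 1^{p+p!+1}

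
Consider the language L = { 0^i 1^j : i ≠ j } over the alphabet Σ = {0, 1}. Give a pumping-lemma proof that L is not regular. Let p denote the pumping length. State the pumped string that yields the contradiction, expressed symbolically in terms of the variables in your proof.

Assume L is regular. Let p be the pumping length given by the pumping lemma.
Choose w = 0^p 1^{p+p!}. Since p ≠ p+p!, w ∈ L; and |w| ≥ p.
Write w = xyz as guaranteed by the lemma, with |xy| ≤ p and y is nonempty.
Because |xy| ≤ p and w begins with p copies of 0, we have y = 0^k with 1 ≤ k ≤ p.
Since 1 ≤ k ≤ p, k divides p!; set t = 1 + p!/k. Then xy^t z has p + (p!/k)·k = p + p! copies of 0. Now the 0-count equals the 1-count, so i ≠ j fails. So xy^t z = 0^{p+p!} 1^{p+p!} ∉ L.
This contradicts the pumping lemma, so L is not regular.

0^{p+p!} 1^{p+p!}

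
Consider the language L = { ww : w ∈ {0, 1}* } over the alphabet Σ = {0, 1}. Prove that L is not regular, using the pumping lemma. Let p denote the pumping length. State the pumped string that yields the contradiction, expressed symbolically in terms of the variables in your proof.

0^{p+k} 1^p 0^p 1^p

Assume L is regular; let p be its pumping constant.
Take w = 0^p 1^p 0^p 1^p = uu where u = 0^p1^p; then w ∈ L and |w| = 4p ≥ p.
The pumping lemma gives a decomposition w = xyz where |xy| ≤ p and y is nonempty.
Since the first p symbols of w are all 0's and |xy| ≤ p, y lies entirely in the leading 0-block: y = 0^k for some k with 1 ≤ k ≤ p.
Pump with i = 2: xy^2z = 0^{p+k} 1^p 0^p 1^p, of length 4p+k. Suppose this equals vv. The string starts with 0 and ends with 1, so v does too; thus the boundary between the two copies of v is a 1→0 transition. There is exactly one such transition, at position 2p+k, so |v| = 2p+k and |vv| = 4p+2k ≠ 4p+k since k ≥ 1. So xy^2z ∉ L.
This is a contradiction; hence L is not regular.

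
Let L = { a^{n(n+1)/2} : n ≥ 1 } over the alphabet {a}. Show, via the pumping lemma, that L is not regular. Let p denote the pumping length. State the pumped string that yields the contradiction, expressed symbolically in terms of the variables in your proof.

Toward a contradiction, assume L is regular with pumping length p.
Take w = a^{p(p+1)/2} ∈ L with |w| = p(p+1)/2 ≥ p.
The pumping lemma gives a decomposition w = xyz where |xy| ≤ p and |y| ≥ 1.
Then y = a^k for some k with 1 ≤ k ≤ p.
Pump with i = 2: xy^2z = a^{p(p+1)/2+k}. Since 1 ≤ k ≤ p, p(p+1)/2 < p(p+1)/2+k ≤ p(p+1)/2+p < (p+1)(p+2)/2, so p(p+1)/2+k is strictly between consecutive triangular numbers. So xy^2z ∉ L.
This is a contradiction; hence L is not regular.

a^{p(p+1)/2+k}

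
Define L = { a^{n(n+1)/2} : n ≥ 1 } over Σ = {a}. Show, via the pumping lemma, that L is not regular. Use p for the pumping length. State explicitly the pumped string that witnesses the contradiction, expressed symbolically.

a^{p(p+1)/2+k}

Toward a contradiction, assume L is regular with pumping length p.
Take w = a^{p(p+1)/2} ∈ L with |w| = p(p+1)/2 ≥ p.
Write w = xyz as guaranteed by the lemma, with |xy| ≤ p and y is nonempty.
Then y = a^k for some k with 1 ≤ k ≤ p.
Pump with i = 2: xy^2z = a^{p(p+1)/2+k}. Since 1 ≤ k ≤ p, p(p+1)/2 < p(p+1)/2+k ≤ p(p+1)/2+p < (p+1)(p+2)/2, so p(p+1)/2+k is strictly between consecutive triangular numbers. So xy^2z ∉ L.
This contradicts the pumping lemma, so L is not regular.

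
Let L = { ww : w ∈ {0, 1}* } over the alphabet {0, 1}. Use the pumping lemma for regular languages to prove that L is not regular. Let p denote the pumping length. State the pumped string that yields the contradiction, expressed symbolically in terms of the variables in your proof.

Assume L is regular; let p be its pumping constant.
Take w = 0^p 1^p 0^p 1^p = uu where u = 0^p1^p; then w ∈ L and |w| = 4p ≥ p.
Write w = xyz as guaranteed by the lemma, with |xy| ≤ p and y is nonempty.
Because |xy| ≤ p and w begins with p copies of 0, we have y = 0^k with 1 ≤ k ≤ p.
Pump with i = 2: xy^2z = 0^{p+k} 1^p 0^p 1^p, of length 4p+k. Suppose this equals vv. The string starts with 0 and ends with 1, so v does too; thus the boundary between the two copies of v is a 1→0 transition. There is exactly one such transition, at position 2p+k, so |v| = 2p+k and |vv| = 4p+2k ≠ 4p+k since k ≥ 1. So xy^2z ∉ L.
Contradiction. Therefore L is not regular.

0^{p+k} 1^p 0^p 1^p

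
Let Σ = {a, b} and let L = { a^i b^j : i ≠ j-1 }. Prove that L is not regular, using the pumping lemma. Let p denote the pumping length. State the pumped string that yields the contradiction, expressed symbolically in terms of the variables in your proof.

Toward a contradiction, assume L is regular with pumping length p.
Choose w = a^p b^{p+p!+1}. Since p ≠ (p+p!+1)-1 = p+p!, w ∈ L; and |w| ≥ p.
The pumping lemma gives a decomposition w = xyz where |xy| ≤ p and |y| > 0.
The first p characters of w are a's, so xy (and hence y) consists only of a's. Write y = a^k, 1 ≤ k ≤ p.
Since 1 ≤ k ≤ p, k divides p!; set t = 1 + p!/k. Then xy^t z has p + (p!/k)·k = p + p! copies of a. Now the a-count is p+p! and (b-count)-1 = (p+p!+1)-1 = p+p!, so i ≠ j-1 fails. So xy^t z = a^{p+p!} b^{p+p!+1} ∉ L.
This is a contradiction; hence L is not regular.

a^{p+p!} b^{p+p!+1}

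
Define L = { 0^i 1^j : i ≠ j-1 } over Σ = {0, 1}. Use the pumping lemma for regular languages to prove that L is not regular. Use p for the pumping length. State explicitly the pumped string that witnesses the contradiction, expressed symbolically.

0^{p+p!} 1^{p+p!+1}

Assume L is regular; let p be its pumping constant.
Choose w = 0^p 1^{p+p!+1}. Since p ≠ (p+p!+1)-1 = p+p!, w ∈ L; and |w| ≥ p.
Write w = xyz as guaranteed by the lemma, with |xy| ≤ p and y is nonempty.
The first p characters of w are 0's, so xy (and hence y) consists only of 0's. Write y = 0^k, 1 ≤ k ≤ p.
Since 1 ≤ k ≤ p, k divides p!; set t = 1 + p!/k. Then xy^t z has p + (p!/k)·k = p + p! copies of 0. Now the 0-count is p+p! and (1-count)-1 = (p+p!+1)-1 = p+p!, so i ≠ j-1 fails. So xy^t z = 0^{p+p!} 1^{p+p!+1} ∉ L.
Contradiction. Therefore L is not regular.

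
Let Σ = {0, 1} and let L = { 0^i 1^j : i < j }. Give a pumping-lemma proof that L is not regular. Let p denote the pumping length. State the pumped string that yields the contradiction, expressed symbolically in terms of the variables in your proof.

Assume L is regular. Let p be the pumping length given by the pumping lemma.
Choose w = 0^p 1^{p+1} ∈ L, with |w| = 2p+1 ≥ p.
The pumping lemma gives a decomposition w = xyz where |xy| ≤ p and |y| > 0.
The first p characters of w are 0's, so xy (and hence y) consists only of 0's. Write y = 0^k, 1 ≤ k ≤ p.
Consider xy^2z = 0^{p+k} 1^{p+1}. Since k ≥ 1, the 0-count p+k is at least p+1, so i < j fails; thus xy^2z ∉ L.
This is a contradiction; hence L is not regular.

0^{p+k} 1^{p+1}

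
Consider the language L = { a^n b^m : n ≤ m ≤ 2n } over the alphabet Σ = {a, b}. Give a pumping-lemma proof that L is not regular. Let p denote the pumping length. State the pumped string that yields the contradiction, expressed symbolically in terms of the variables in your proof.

Assume L is regular; let p be its pumping constant.
Take w = a^p b^p ∈ L (since p ≤ p ≤ 2p), with |w| = 2p ≥ p.
By the pumping lemma, w = xyz with |xy| ≤ p and y is nonempty.
The first p characters of w are a's, so xy (and hence y) consists only of a's. Write y = a^k, 1 ≤ k ≤ p.
Pump with i = 2: xy^2z = a^{p+k} b^p. Now n = p+k > p = m, so the condition n ≤ m fails. Thus xy^2z ∉ L.
This is a contradiction; hence L is not regular.

a^{p+k} b^p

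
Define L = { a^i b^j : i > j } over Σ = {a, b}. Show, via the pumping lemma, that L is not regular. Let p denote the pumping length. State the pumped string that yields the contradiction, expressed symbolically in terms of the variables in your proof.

Assume L is regular. Let p be the pumping length given by the pumping lemma.
Choose w = a^{p+1} b^p ∈ L, with |w| = 2p+1 ≥ p.
Write w = xyz as guaranteed by the lemma, with |xy| ≤ p and |y| ≥ 1.
Since the first p symbols of w are all a's and |xy| ≤ p, y lies entirely in the leading a-block: y = a^k for some k with 1 ≤ k ≤ p.
Consider xy^0z = xz = a^{p+1-k} b^p. Since k ≥ 1, the a-count p+1-k is at most p, so i > j fails; thus xz ∉ L.
Contradiction. Therefore L is not regular.

a^{p+1-k} b^p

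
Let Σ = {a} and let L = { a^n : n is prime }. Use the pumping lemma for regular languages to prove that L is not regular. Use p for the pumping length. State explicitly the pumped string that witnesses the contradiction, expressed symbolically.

Assume L is regular; let p be its pumping constant.
Let q be a prime with q ≥ p+2 (infinitely many primes exist), and take w = a^q ∈ L with |w| = q ≥ p.
By the pumping lemma, w = xyz with |xy| ≤ p and |y| > 0.
Then y = a^k for some k with 1 ≤ k ≤ p.
Since 1 ≤ k ≤ p, |xz| = q-k. Pump with i = q+1: |xy^{q+1}z| = (q-k)+(q+1)k = q+qk = q(1+k), which is composite (both factors ≥ 2). So xy^{q+1}z = a^{q(1+k)} ∉ L.
This contradicts the pumping lemma, so L is not regular.

a^{q(1+k)}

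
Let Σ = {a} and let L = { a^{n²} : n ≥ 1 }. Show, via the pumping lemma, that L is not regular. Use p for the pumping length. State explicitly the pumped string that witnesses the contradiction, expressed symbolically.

a^{p²+k}

Assume L is regular; let p be its pumping constant.
Take w = a^{p²} ∈ L with |w| = p² ≥ p.
The pumping lemma gives a decomposition w = xyz where |xy| ≤ p and y is nonempty.
Then y = a^k for some k with 1 ≤ k ≤ p.
Pump with i = 2: xy^2z = a^{p²+k}. Since 1 ≤ k ≤ p, p² < p²+k ≤ p²+p < (p+1)², so p²+k lies strictly between consecutive squares and is not a perfect square. So xy^2z ∉ L.
This is a contradiction; hence L is not regular.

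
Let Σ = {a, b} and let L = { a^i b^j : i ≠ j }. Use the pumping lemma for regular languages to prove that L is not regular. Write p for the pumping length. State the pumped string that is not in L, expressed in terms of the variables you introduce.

Assume L is regular; let p be its pumping constant.
Choose w = a^p b^{p+p!}. Since p ≠ p+p!, w ∈ L; and |w| ≥ p.
By the pumping lemma, w = xyz with |xy| ≤ p and |y| ≥ 1.
Since the first p symbols of w are all a's and |xy| ≤ p, y lies entirely in the leading a-block: y = a^k for some k with 1 ≤ k ≤ p.
Since 1 ≤ k ≤ p, k divides p!; set t = 1 + p!/k. Then xy^t z has p + (p!/k)·k = p + p! copies of a. Now the a-count equals the b-count, so i ≠ j fails. So xy^t z = a^{p+p!} b^{p+p!} ∉ L.
Contradiction. Therefore L is not regular.

a^{p+p!} b^{p+p!}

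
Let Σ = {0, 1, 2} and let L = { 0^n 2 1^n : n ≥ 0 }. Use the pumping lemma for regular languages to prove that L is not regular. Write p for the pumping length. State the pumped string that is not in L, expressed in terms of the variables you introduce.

Assume L is regular. Let p be the pumping length given by the pumping lemma.
Take w = 0^p 2 1^p ∈ L with |w| = 2p+1 ≥ p.
By the pumping lemma, w = xyz with |xy| ≤ p and |y| > 0.
Because |xy| ≤ p and w begins with p copies of 0, we have y = 0^k with 1 ≤ k ≤ p.
Pump with i = 2: xy^2z = 0^{p+k} 2 1^p, which would require p+k = p. But k ≥ 1, so xy^2z ∉ L.
This is a contradiction; hence L is not regular.

0^{p+k} 2 1^p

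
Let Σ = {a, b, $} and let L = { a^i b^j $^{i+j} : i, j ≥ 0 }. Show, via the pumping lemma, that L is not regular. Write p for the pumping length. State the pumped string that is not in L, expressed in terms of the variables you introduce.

Assume L is regular. Let p be the pumping length given by the pumping lemma.
Take w = a^p b^p $^{2p} ∈ L (with i=j=p, i+j=2p), |w| = 4p ≥ p.
Write w = xyz as guaranteed by the lemma, with |xy| ≤ p and |y| ≥ 1.
The first p characters of w are a's, so xy (and hence y) consists only of a's. Write y = a^k, 1 ≤ k ≤ p.
Consider xy^2z = a^{p+k} b^p $^{2p}. Now the a- and b-counts sum to 2p+k, but the $-count is 2p ≠ 2p+k. So xy^2z ∉ L.
Contradiction. Therefore L is not regular.

a^{p+k} b^p $^{2p}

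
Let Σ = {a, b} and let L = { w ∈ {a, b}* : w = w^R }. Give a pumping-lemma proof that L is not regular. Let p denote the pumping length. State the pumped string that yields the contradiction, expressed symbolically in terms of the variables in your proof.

Assume L is regular; let p be its pumping constant.
Take w = a^p b a^p, a palindrome of length 2p+1 ≥ p.
Write w = xyz as guaranteed by the lemma, with |xy| ≤ p and y is nonempty.
Because |xy| ≤ p and w begins with p copies of a, we have y = a^k with 1 ≤ k ≤ p.
Pump with i = 2: xy^2z = a^{p+k} b a^p. Its reverse is a^p b a^{p+k}, which differs from xy^2z since k ≥ 1. So xy^2z is not a palindrome and xy^2z ∉ L.
Contradiction. Therefore L is not regular.

a^{p+k} b a^p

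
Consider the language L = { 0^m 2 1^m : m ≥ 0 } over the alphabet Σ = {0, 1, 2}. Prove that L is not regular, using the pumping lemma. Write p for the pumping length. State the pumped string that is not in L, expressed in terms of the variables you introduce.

Assume L is regular. Let p be the pumping length given by the pumping lemma.
Take w = 0^p 2 1^p ∈ L with |w| = 2p+1 ≥ p.
The pumping lemma gives a decomposition w = xyz where |xy| ≤ p and y is nonempty.
The first p characters of w are 0's, so xy (and hence y) consists only of 0's. Write y = 0^k, 1 ≤ k ≤ p.
Pump with i = 2: xy^2z = 0^{p+k} 2 1^p, which would require p+k = p. But k ≥ 1, so xy^2z ∉ L.
This is a contradiction; hence L is not regular.

0^{p+k} 2 1^p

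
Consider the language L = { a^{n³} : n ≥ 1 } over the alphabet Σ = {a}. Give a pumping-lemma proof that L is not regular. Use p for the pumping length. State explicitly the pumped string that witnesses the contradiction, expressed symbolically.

Assume L is regular. Let p be the pumping length given by the pumping lemma.
Take w = a^{p³} ∈ L with |w| = p³ ≥ p.
By the pumping lemma, w = xyz with |xy| ≤ p and |y| > 0.
Then y = a^k for some k with 1 ≤ k ≤ p.
Pump with i = 2: xy^2z = a^{p³+k}. Since 1 ≤ k ≤ p, p³ < p³+k ≤ p³+p < p³+3p²+3p+1 = (p+1)³, so p³+k is not a perfect cube. So xy^2z ∉ L.
Contradiction. Therefore L is not regular.

a^{p³+k}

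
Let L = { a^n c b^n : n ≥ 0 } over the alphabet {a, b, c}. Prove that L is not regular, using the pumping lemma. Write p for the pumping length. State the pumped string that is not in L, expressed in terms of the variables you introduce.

a^{p+k} c b^p

Assume L is regular; let p be its pumping constant.
Take w = a^p c b^p ∈ L with |w| = 2p+1 ≥ p.
Write w = xyz as guaranteed by the lemma, with |xy| ≤ p and y is nonempty.
The first p characters of w are a's, so xy (and hence y) consists only of a's. Write y = a^k, 1 ≤ k ≤ p.
Pump with i = 2: xy^2z = a^{p+k} c b^p, which would require p+k = p. But k ≥ 1, so xy^2z ∉ L.
This contradicts the pumping lemma, so L is not regular.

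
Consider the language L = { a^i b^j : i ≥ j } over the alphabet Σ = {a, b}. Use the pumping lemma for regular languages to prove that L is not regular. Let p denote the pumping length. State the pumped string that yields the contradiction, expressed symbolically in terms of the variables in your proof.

Toward a contradiction, assume L is regular with pumping length p.
Choose w = a^p b^p ∈ L, with |w| = 2p ≥ p.
The pumping lemma gives a decomposition w = xyz where |xy| ≤ p and |y| > 0.
The first p characters of w are a's, so xy (and hence y) consists only of a's. Write y = a^k, 1 ≤ k ≤ p.
Consider xy^0z = xz = a^{p-k} b^p. Since k ≥ 1, the a-count p-k is less than p, so i ≥ j fails; thus xz ∉ L.
Contradiction. Therefore L is not regular.

a^{p-k} b^p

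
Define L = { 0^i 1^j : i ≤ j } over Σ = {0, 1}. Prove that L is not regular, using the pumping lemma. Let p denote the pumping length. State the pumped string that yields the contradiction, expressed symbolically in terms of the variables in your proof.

Toward a contradiction, assume L is regular with pumping length p.
Choose w = 0^p 1^p ∈ L, with |w| = 2p ≥ p.
Write w = xyz as guaranteed by the lemma, with |xy| ≤ p and |y| > 0.
Since the first p symbols of w are all 0's and |xy| ≤ p, y lies entirely in the leading 0-block: y = 0^k for some k with 1 ≤ k ≤ p.
Consider xy^2z = 0^{p+k} 1^p. Since k ≥ 1, the 0-count p+k exceeds the 1-count p, so i ≤ j fails; thus xy^2z ∉ L.
This contradicts the pumping lemma, so L is not regular.

0^{p+k} 1^p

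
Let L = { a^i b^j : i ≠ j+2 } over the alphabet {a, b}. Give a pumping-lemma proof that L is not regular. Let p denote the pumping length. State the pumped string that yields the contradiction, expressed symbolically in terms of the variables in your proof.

a^{p+p!} b^{p+p!-2}

Assume L is regular. Let p be the pumping length given by the pumping lemma.
Choose w = a^p b^{p+p!-2}. Since p ≠ (p+p!-2)+2 = p+p!, w ∈ L; and |w| ≥ p.
The pumping lemma gives a decomposition w = xyz where |xy| ≤ p and |y| > 0.
The first p characters of w are a's, so xy (and hence y) consists only of a's. Write y = a^k, 1 ≤ k ≤ p.
Since 1 ≤ k ≤ p, k divides p!; set t = 1 + p!/k. Then xy^t z has p + (p!/k)·k = p + p! copies of a. Now the a-count is p+p! and (b-count)+2 = (p+p!-2)+2 = p+p!, so i ≠ j+2 fails. So xy^t z = a^{p+p!} b^{p+p!-2} ∉ L.
Contradiction. Therefore L is not regular.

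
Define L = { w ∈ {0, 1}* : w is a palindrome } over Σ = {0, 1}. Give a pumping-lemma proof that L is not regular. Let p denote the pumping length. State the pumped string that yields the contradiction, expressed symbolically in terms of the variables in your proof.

0^{p+k} 1 0^p

Suppose for contradiction that L is regular, and let p be the pumping length.
Take w = 0^p 1 0^p, a palindrome of length 2p+1 ≥ p.
The pumping lemma gives a decomposition w = xyz where |xy| ≤ p and |y| > 0.
The first p characters of w are 0's, so xy (and hence y) consists only of 0's. Write y = 0^k, 1 ≤ k ≤ p.
Pump with i = 2: xy^2z = 0^{p+k} 1 0^p. Its reverse is 0^p 1 0^{p+k}, which differs from xy^2z since k ≥ 1. So xy^2z is not a palindrome and xy^2z ∉ L.
Contradiction. Therefore L is not regular.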